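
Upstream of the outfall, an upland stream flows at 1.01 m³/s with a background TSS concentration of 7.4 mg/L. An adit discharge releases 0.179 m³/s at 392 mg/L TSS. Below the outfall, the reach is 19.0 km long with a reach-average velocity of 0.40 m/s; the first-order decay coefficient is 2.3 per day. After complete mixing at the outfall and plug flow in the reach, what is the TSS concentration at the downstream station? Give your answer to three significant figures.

After mixing, C = (1.010·7.400 + 0.1790·392.0) / 1.189 = 77.64/1.189 = 65.30 mg/L.
Travel time t = 19.0·1000 / 0.40 = 47500 s = 13.19 h.
Decay over the reach: 65.30·exp(−kt) = 65.30·0.2824 = 18.44 mg/L.

18.4 mg/L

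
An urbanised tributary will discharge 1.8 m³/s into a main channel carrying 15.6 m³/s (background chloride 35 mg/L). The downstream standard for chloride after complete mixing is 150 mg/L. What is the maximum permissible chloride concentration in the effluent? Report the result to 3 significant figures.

1150 mg/L

At the limit, (Qr·Cr + Qe·Cₑ)/(Qr + Qe) = 150:
Cₑ = (17.40·150 − 15.60·35.00) / 1.800 = 1147 mg/L.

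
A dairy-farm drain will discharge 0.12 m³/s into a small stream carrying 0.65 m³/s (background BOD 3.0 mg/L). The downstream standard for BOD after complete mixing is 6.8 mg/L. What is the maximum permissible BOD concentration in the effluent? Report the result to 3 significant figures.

At the limit, (Qr·Cr + Qe·Cₑ)/(Qr + Qe) = 6.8:
Cₑ = (0.7700·6.8 − 0.6500·3.000) / 0.1200 = 27.38 mg/L.

27.4 mg/L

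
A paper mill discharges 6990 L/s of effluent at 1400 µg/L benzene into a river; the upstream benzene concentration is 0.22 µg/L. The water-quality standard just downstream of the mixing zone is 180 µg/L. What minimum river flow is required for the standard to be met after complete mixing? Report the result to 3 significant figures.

47400 L/s

Set C_mix = 180: (Q·0.2200 + 6990·1400) / (Q + 6990) = 180
→ Q = 6990·(1400 − 180)/(180 − 0.2200) = 47430 L/s.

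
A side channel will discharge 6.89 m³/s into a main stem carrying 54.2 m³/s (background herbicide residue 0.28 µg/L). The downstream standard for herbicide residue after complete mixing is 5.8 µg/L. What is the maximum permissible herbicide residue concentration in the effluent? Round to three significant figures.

At the limit, (Qr·Cr + Qe·Cₑ)/(Qr + Qe) = 5.8:
Cₑ = (61.09·5.8 − 54.20·0.2800) / 6.890 = 49.22 µg/L.

49.2 µg/L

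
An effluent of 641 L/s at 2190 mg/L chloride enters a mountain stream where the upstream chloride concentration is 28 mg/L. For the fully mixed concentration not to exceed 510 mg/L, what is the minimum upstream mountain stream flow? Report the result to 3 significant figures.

2230 L/s

Set C_mix = 510: (Q·28.00 + 641.0·2190) / (Q + 641.0) = 510
→ Q = 641.0·(2190 − 510)/(510 − 28.00) = 2234 L/s.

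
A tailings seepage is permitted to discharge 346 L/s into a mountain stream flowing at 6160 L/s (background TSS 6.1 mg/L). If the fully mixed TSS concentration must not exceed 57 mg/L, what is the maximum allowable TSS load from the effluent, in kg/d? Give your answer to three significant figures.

Mass balance at the limit: 6160·6.100 + 346.0·Cₑ = 6506·57 → Cₑ = 963.2 mg/L.
346.0 L/s = 0.3460 m³/s. Load = 0.3460 m³/s × 963.2 g/m³ × 86 400 s/d = 28790 kg/d.

28800 kg/d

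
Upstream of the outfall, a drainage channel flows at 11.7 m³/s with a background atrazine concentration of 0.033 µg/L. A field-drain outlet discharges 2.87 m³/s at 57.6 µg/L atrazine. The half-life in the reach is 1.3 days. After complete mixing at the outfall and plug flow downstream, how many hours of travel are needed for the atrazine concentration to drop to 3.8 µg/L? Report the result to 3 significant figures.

49.3 h

After mixing, C = (11.70·0.03300 + 2.870·57.60) / 14.57 = 165.7/14.57 = 11.37 µg/L.
Half-life 1.3 d → k = ln 2 / 1.3 = 0.5332 d⁻¹.
11.37·exp(−k·t) = 3.8 → t = ln(11.37/3.8)/k = 177600 s = 49.34 h.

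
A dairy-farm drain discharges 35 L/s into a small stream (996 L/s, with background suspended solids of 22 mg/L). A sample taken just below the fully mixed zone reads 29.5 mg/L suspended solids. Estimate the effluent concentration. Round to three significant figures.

243 mg/L

Mass balance: 996.0·22.00 + 35.00·Cₑ = 1031·29.50
→ Cₑ = (1031·29.50 − 996.0·22.00) / 35.00 = 242.9 mg/L.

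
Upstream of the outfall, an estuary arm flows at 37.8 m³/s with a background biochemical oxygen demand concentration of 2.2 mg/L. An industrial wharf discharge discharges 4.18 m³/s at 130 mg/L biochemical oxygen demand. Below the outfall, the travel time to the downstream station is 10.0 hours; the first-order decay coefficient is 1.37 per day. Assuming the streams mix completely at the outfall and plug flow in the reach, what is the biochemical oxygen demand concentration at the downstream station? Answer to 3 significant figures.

Flow-weighted average: C = (37.80·2.200 + 4.180·130.0) / 41.98 = 626.6/41.98 = 14.93 mg/L.
Decay over the reach: 14.93·exp(−kt) = 14.93·0.5651 = 8.434 mg/L.

8.43 mg/L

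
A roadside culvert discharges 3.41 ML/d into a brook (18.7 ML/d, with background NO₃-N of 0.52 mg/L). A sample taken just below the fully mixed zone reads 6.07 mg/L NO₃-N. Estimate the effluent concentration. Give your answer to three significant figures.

Mass balance: 18.70·0.5200 + 3.410·Cₑ = 22.11·6.070
→ Cₑ = (22.11·6.070 − 18.70·0.5200) / 3.410 = 36.51 mg/L.

36.5 mg/L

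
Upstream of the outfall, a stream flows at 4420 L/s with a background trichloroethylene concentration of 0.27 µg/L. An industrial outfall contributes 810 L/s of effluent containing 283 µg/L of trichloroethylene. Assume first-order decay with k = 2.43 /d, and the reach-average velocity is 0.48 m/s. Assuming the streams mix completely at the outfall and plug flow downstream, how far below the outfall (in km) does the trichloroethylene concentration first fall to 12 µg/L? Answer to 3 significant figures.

22.2 km

After mixing, C = (4420·0.2700 + 810.0·283.0) / 5230 = 230400/5230 = 44.06 µg/L.
Set 44.06·exp(−k·t) = 12 → t = ln(44.06/12)/k = 46240 s = 12.85 h.
Distance = v·t = 0.48·46240 = 22200 m = 22.20 km.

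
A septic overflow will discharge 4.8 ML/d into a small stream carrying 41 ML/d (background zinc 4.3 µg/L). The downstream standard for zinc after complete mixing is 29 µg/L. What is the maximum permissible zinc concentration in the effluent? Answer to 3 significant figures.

At the limit, (Qr·Cr + Qe·Cₑ)/(Qr + Qe) = 29:
Cₑ = (45.80·29 − 41.00·4.300) / 4.800 = 240.0 µg/L.

240 µg/L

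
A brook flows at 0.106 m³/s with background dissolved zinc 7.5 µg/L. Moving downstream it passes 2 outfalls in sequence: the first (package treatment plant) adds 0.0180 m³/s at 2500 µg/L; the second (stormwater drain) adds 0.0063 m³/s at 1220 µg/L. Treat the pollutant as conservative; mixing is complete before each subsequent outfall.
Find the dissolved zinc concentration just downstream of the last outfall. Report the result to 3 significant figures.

After outfall 1: Q = 0.1060 + 0.01800 = 0.1240 m³/s; C = (0.1060·7.500 + 0.01800·2500)/0.1240 = 369.3 µg/L.
After outfall 2: Q = 0.1240 + 0.006300 = 0.1303 m³/s; C = (0.1240·369.3 + 0.006300·1220)/0.1303 = 410.4 µg/L.

410 µg/L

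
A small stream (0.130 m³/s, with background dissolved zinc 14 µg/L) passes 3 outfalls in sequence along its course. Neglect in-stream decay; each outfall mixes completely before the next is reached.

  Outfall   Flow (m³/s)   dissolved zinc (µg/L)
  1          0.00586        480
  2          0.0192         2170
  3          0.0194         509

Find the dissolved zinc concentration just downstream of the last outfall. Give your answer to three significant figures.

Below outfall 1: Q → 0.1359 m³/s, C = (0.1300·14.00 + 0.005860·480.0)/0.1359 = 34.10 µg/L.
Below outfall 2: Q → 0.1551 m³/s, C = (0.1359·34.10 + 0.01920·2170)/0.1551 = 298.6 µg/L.
Below outfall 3: Q → 0.1745 m³/s, C = (0.1551·298.6 + 0.01940·509.0)/0.1745 = 322.0 µg/L.

322 µg/L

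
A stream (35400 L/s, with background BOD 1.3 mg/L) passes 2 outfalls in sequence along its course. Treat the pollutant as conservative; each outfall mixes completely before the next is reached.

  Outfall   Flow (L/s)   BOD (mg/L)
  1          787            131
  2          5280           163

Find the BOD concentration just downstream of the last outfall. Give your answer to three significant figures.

Below outfall 1: Q → 36190 L/s, C = (35400·1.300 + 787.0·131.0)/36190 = 4.121 mg/L.
Below outfall 2: Q → 41470 L/s, C = (36190·4.121 + 5280·163.0)/41470 = 24.35 mg/L.

24.4 mg/L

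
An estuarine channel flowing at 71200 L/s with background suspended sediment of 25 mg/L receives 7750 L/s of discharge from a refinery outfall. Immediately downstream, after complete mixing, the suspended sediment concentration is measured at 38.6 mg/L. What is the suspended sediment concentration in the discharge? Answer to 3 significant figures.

Mass balance: 71200·25.00 + 7750·Cₑ = 78950·38.60
→ Cₑ = (78950·38.60 − 71200·25.00) / 7750 = 163.5 mg/L.

164 mg/L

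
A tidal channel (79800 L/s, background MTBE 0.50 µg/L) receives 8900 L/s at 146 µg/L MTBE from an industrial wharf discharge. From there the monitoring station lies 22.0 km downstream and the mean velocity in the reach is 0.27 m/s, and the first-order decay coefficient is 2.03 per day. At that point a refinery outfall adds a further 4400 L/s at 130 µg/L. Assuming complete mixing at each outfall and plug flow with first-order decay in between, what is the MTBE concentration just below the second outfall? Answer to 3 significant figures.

8.26 µg/L

Mass balance: C = (79800·0.5000 + 8900·146.0) / 88700 = 1339000/88700 = 15.10 µg/L; combined flow 88700 L/s.
Travel time t = 22.0·1000 / 0.27 = 81480 s = 22.63 h.
Applying C = C₀e^(−kt): 15.10 × 0.1474 = 2.226 µg/L.
At the second outfall, C = (88700·2.226 + 4400·130.0) / (88700 + 4400) = 8.265 µg/L.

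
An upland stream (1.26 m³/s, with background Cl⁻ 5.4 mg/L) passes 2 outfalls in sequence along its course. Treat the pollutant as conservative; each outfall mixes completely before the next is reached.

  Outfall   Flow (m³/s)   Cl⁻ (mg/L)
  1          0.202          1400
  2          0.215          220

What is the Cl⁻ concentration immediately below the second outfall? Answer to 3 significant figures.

After outfall 1: Q = 1.260 + 0.2020 = 1.462 m³/s; C = (1.260·5.400 + 0.2020·1400)/1.462 = 198.1 mg/L.
After outfall 2: Q = 1.462 + 0.2150 = 1.677 m³/s; C = (1.462·198.1 + 0.2150·220.0)/1.677 = 200.9 mg/L.

201 mg/L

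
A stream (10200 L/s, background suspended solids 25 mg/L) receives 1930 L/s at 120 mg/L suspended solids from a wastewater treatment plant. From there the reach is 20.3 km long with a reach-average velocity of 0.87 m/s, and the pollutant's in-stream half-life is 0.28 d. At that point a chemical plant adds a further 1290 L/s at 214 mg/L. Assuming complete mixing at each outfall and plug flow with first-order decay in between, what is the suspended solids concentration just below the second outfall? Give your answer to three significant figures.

Flow-weighted average: C = (10200·25.00 + 1930·120.0) / 12130 = 486600/12130 = 40.12 mg/L; combined flow 12130 L/s.
Travel time t = 20.3·1000 / 0.87 = 23330 s = 6.481 h.
Half-life 0.28 d → k = ln 2 / 0.28 = 2.476 d⁻¹.
First-order decay: C = 40.12·exp(−k·t) = 40.12·0.5125 = 20.56 mg/L.
Second outfall: C = (12130·20.56 + 1290·214.0)/13420 = 39.15 mg/L.

39.2 mg/L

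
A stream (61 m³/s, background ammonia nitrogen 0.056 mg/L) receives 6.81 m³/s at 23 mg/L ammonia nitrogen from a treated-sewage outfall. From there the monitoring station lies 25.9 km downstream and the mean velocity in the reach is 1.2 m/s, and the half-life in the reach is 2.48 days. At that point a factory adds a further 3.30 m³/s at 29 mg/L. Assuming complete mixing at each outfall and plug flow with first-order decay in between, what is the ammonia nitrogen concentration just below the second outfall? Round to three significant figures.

Conservation of mass: C = (61.00·0.05600 + 6.810·23.00) / 67.81 = 160.0/67.81 = 2.360 mg/L; combined flow 67.81 m³/s.
Travel time t = 25.9·1000 / 1.2 = 21580 s = 5.995 h.
Half-life 2.48 d → k = ln 2 / 2.48 = 0.2795 d⁻¹.
After decay, C = 2.360 × e^(−kt) = 2.360 × 0.9326 = 2.201 mg/L.
Second outfall: C = (67.81·2.201 + 3.300·29.00)/71.11 = 3.445 mg/L.

3.44 mg/L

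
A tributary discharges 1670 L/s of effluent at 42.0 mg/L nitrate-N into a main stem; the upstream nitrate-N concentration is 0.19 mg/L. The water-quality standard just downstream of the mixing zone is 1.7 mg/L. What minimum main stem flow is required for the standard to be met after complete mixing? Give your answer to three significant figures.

44600 L/s

Set C_mix = 1.7: (Q·0.1900 + 1670·42.00) / (Q + 1670) = 1.7
→ Q = 1670·(42.00 − 1.7)/(1.7 − 0.1900) = 44570 L/s.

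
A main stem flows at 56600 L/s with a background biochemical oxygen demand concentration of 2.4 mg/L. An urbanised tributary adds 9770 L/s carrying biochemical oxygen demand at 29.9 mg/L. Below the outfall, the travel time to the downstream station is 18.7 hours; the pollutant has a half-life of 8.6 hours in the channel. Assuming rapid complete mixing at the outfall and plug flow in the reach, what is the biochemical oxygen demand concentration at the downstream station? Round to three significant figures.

Conservation of mass: C = (56600·2.400 + 9770·29.90) / 66370 = 428000/66370 = 6.448 mg/L.
Half-life 8.6 h → k = ln 2 / 8.6 = 0.08060 h⁻¹ = 1.934 d⁻¹.
First-order decay: C = 6.448·exp(−k·t) = 6.448·0.2215 = 1.428 mg/L.

1.43 mg/L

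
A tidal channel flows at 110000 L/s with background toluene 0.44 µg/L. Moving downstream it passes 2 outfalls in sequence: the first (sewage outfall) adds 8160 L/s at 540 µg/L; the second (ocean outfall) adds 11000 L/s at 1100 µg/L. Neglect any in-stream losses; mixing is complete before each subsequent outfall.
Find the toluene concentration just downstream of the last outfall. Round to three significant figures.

After outfall 1: Q = 110000 + 8160 = 118200 L/s; C = (110000·0.4400 + 8160·540.0)/118200 = 37.70 µg/L.
After outfall 2: Q = 118200 + 11000 = 129200 L/s; C = (118200·37.70 + 11000·1100)/129200 = 128.2 µg/L.

128 µg/L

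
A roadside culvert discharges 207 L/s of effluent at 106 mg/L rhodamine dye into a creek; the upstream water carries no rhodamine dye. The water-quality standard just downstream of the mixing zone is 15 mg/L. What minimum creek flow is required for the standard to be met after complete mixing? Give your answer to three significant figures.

1260 L/s

Set C_mix = 15: (Q·0 + 207.0·106.0) / (Q + 207.0) = 15
→ Q = 207.0·(106.0 − 15)/(15 − 0) = 1256 L/s.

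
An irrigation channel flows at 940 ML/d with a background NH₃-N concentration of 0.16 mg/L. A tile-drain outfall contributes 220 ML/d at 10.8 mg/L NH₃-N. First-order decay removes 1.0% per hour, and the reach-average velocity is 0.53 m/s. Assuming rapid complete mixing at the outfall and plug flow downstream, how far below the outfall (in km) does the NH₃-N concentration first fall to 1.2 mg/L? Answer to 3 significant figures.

Conservation of mass: C = (940.0·0.1600 + 220.0·10.80) / 1160 = 2526/1160 = 2.178 mg/L.
1.0%/h lost → k = −ln(1 − 0.01) = 0.01005 h⁻¹.
Set 2.178·exp(−k·t) = 1.2 → t = ln(2.178/1.2)/k = 213500 s = 59.31 h.
Distance = v·t = 0.53·213500 = 113200 m = 113.2 km.

113 km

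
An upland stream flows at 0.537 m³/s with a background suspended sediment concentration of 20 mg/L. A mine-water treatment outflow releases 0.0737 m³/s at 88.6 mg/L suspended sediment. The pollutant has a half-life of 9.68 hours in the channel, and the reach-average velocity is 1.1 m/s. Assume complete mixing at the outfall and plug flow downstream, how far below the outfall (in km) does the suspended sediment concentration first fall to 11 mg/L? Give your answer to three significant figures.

52.2 km

Flow-weighted average: C = (0.5370·20.00 + 0.07370·88.60) / 0.6107 = 17.27/0.6107 = 28.28 mg/L.
Half-life 9.68 h → k = ln 2 / 9.68 = 0.07161 h⁻¹ = 1.719 d⁻¹.
Set 28.28·exp(−k·t) = 11 → t = ln(28.28/11)/k = 47470 s = 13.19 h.
Distance = v·t = 1.1·47470 = 52220 m = 52.22 km.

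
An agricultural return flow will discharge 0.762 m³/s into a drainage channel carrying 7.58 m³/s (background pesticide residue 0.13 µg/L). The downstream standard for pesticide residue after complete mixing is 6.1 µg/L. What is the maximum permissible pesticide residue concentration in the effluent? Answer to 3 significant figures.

65.5 µg/L

At the limit, (Qr·Cr + Qe·Cₑ)/(Qr + Qe) = 6.1:
Cₑ = (8.342·6.1 − 7.580·0.1300) / 0.7620 = 65.49 µg/L.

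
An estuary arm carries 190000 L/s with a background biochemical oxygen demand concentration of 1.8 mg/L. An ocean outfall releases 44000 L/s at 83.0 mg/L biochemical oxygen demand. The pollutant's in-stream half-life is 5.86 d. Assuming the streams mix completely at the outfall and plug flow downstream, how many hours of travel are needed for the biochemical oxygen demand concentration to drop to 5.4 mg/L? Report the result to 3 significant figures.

234 h

Mass balance: C = (190000·1.800 + 44000·83.00) / 234000 = 3994000/234000 = 17.07 mg/L.
Half-life 5.86 d → k = ln 2 / 5.86 = 0.1183 d⁻¹.
17.07·exp(−k·t) = 5.4 → t = ln(17.07/5.4)/k = 840600 s = 233.5 h.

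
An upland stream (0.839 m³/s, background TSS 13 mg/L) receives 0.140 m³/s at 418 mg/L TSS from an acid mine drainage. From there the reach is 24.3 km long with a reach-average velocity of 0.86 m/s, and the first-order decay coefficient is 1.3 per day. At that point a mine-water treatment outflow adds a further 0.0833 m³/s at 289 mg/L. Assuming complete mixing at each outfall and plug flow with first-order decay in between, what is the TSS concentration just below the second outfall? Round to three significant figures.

65.4 mg/L

Mixed concentration C = ΣQC/ΣQ = (0.8390·13.00 + 0.1400·418.0) / 0.9790 = 69.43/0.9790 = 70.92 mg/L; combined flow 0.9790 m³/s.
Travel time t = 24.3·1000 / 0.86 = 28260 s = 7.849 h.
First-order decay: C = 70.92·exp(−k·t) = 70.92·0.6537 = 46.36 mg/L.
At the second outfall, C = (0.9790·46.36 + 0.08330·289.0) / (0.9790 + 0.08330) = 65.38 mg/L.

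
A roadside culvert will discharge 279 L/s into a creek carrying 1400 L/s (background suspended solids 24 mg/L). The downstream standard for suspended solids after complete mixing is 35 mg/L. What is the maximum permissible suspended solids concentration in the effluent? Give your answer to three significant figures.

At the limit, (Qr·Cr + Qe·Cₑ)/(Qr + Qe) = 35:
Cₑ = (1679·35 − 1400·24.00) / 279.0 = 90.20 mg/L.

90.2 mg/L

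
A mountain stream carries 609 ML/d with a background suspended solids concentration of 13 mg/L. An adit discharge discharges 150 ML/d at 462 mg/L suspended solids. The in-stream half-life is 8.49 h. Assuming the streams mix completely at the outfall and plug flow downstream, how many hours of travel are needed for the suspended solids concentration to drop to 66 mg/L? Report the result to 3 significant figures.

5.30 h

Mass balance: C = (609.0·13.00 + 150.0·462.0) / 759.0 = 77220/759.0 = 101.7 mg/L.
Half-life 8.49 h → k = ln 2 / 8.49 = 0.08164 h⁻¹ = 1.959 d⁻¹.
101.7·exp(−k·t) = 66 → t = ln(101.7/66)/k = 19080 s = 5.300 h.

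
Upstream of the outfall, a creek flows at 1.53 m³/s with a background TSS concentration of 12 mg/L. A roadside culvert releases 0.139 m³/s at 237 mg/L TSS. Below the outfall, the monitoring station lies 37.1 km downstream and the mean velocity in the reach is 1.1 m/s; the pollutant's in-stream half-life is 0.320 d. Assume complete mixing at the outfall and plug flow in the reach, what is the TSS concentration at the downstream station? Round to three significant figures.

13.2 mg/L

Flow-weighted average: C = (1.530·12.00 + 0.1390·237.0) / 1.669 = 51.30/1.669 = 30.74 mg/L.
Travel time t = 37.1·1000 / 1.1 = 33730 s = 9.369 h.
Half-life 0.320 d → k = ln 2 / 0.320 = 2.166 d⁻¹.
After decay, C = 30.74 × e^(−kt) = 30.74 × 0.4293 = 13.20 mg/L.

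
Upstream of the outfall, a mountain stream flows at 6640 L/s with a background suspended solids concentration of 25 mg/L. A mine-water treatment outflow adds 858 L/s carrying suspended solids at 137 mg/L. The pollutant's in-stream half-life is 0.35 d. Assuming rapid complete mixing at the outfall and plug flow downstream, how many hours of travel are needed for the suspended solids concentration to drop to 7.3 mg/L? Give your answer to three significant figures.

Mixed concentration C = ΣQC/ΣQ = (6640·25.00 + 858.0·137.0) / 7498 = 283500/7498 = 37.82 mg/L.
Half-life 0.35 d → k = ln 2 / 0.35 = 1.980 d⁻¹.
37.82·exp(−k·t) = 7.3 → t = ln(37.82/7.3)/k = 71760 s = 19.93 h.

19.9 h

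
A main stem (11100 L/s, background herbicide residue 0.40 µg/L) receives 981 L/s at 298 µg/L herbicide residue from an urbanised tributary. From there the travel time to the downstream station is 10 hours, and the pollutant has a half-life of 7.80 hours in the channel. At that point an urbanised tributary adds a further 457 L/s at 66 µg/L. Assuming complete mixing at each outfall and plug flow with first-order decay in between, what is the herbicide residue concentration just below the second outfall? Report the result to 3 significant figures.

12.1 µg/L

Conservation of mass: C = (11100·0.4000 + 981.0·298.0) / 12080 = 296800/12080 = 24.57 µg/L; combined flow 12080 L/s.
Half-life 7.80 h → k = ln 2 / 7.80 = 0.08887 h⁻¹ = 2.133 d⁻¹.
Decay over the reach: 24.57·exp(−kt) = 24.57·0.4112 = 10.10 µg/L.
At the second outfall, C = (12080·10.10 + 457.0·66.00) / (12080 + 457.0) = 12.14 µg/L.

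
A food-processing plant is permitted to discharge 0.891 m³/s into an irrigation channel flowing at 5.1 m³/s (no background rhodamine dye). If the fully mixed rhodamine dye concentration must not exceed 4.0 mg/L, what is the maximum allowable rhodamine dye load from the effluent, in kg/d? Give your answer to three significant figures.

Mass balance at the limit: 5.100·0 + 0.8910·Cₑ = 5.991·4.0 → Cₑ = 26.90 mg/L.
Load = 0.8910 m³/s × 26.90 g/m³ × 86 400 s/d = 2070 kg/d.

2070 kg/d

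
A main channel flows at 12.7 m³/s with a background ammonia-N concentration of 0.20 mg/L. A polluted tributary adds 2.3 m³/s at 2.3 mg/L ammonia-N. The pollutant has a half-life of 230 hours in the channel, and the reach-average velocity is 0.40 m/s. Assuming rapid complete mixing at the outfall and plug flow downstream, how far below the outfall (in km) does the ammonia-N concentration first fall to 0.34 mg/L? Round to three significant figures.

205 km

Flow-weighted average: C = (12.70·0.2000 + 2.300·2.300) / 15.00 = 7.830/15.00 = 0.5220 mg/L.
Half-life 230 h → k = ln 2 / 230 = 0.003014 h⁻¹ = 0.07233 d⁻¹.
Set 0.5220·exp(−k·t) = 0.34 → t = ln(0.5220/0.34)/k = 512100 s = 142.3 h.
Distance = v·t = 0.40·512100 = 204900 m = 204.9 km.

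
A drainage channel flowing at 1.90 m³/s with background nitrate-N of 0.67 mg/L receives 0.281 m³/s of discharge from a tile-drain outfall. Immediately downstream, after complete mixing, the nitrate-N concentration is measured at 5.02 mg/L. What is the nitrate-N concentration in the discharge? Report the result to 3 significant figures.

34.4 mg/L

Mass balance: 1.900·0.6700 + 0.2810·Cₑ = 2.181·5.020
→ Cₑ = (2.181·5.020 − 1.900·0.6700) / 0.2810 = 34.43 mg/L.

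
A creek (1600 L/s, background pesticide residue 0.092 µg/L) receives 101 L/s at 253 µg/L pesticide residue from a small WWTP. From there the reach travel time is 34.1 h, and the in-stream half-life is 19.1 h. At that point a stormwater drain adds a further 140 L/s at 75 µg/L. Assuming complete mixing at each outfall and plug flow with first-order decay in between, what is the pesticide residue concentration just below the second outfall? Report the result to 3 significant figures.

9.75 µg/L

Mixed concentration C = ΣQC/ΣQ = (1600·0.09200 + 101.0·253.0) / 1701 = 25700/1701 = 15.11 µg/L; combined flow 1701 L/s.
Half-life 19.1 h → k = ln 2 / 19.1 = 0.03629 h⁻¹ = 0.8710 d⁻¹.
Decay over the reach: 15.11·exp(−kt) = 15.11·0.2901 = 4.383 µg/L.
Second outfall: C = (1701·4.383 + 140.0·75.00)/1841 = 9.753 µg/L.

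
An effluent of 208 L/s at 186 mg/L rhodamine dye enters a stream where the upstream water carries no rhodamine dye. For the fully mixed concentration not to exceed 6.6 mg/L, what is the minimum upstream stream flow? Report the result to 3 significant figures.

5650 L/s

Set C_mix = 6.6: (Q·0 + 208.0·186.0) / (Q + 208.0) = 6.6
→ Q = 208.0·(186.0 − 6.6)/(6.6 − 0) = 5654 L/s.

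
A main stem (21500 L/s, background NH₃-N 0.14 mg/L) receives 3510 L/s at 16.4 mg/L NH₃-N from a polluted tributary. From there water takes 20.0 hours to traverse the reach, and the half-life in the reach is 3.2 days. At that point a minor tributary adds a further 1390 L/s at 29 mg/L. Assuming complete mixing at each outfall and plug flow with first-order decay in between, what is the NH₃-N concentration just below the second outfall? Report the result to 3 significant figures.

Flow-weighted average: C = (21500·0.1400 + 3510·16.40) / 25010 = 60570/25010 = 2.422 mg/L; combined flow 25010 L/s.
Half-life 3.2 d → k = ln 2 / 3.2 = 0.2166 d⁻¹.
First-order decay: C = 2.422·exp(−k·t) = 2.422·0.8348 = 2.022 mg/L.
At the second outfall, C = (25010·2.022 + 1390·29.00) / (25010 + 1390) = 3.442 mg/L.

3.44 mg/L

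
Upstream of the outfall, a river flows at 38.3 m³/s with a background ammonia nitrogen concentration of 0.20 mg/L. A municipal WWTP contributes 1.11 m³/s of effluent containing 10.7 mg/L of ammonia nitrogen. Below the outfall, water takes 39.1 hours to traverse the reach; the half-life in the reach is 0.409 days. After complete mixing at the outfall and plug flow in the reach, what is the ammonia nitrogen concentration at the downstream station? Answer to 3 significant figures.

After mixing, C = (38.30·0.2000 + 1.110·10.70) / 39.41 = 19.54/39.41 = 0.4957 mg/L.
Half-life 0.409 d → k = ln 2 / 0.409 = 1.695 d⁻¹.
After decay, C = 0.4957 × e^(−kt) = 0.4957 × 0.06323 = 0.03134 mg/L.

0.0313 mg/L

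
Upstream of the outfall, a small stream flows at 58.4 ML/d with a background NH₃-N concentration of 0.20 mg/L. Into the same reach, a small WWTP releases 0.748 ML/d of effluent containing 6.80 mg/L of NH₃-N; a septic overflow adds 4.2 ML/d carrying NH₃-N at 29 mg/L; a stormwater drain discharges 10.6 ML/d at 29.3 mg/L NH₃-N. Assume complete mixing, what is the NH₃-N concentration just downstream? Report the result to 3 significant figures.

Flow-weighted average: C = (58.40·0.2000 + 0.7480·6.800 + 4.200·29.00 + 10.60·29.30) / 73.95 = 449.1/73.95 = 6.074 mg/L.

6.07 mg/L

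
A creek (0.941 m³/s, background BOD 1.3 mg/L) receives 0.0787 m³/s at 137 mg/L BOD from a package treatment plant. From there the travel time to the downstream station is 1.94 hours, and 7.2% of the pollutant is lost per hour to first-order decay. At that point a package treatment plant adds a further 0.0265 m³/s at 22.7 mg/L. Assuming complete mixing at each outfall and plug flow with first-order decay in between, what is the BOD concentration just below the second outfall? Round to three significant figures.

10.5 mg/L

Conservation of mass: C = (0.9410·1.300 + 0.07870·137.0) / 1.020 = 12.01/1.020 = 11.77 mg/L; combined flow 1.020 m³/s.
7.2%/h lost → k = −ln(1 − 0.072) = 0.07472 h⁻¹.
First-order decay: C = 11.77·exp(−k·t) = 11.77·0.8651 = 10.18 mg/L.
At the second outfall, C = (1.020·10.18 + 0.02650·22.70) / (1.020 + 0.02650) = 10.50 mg/L.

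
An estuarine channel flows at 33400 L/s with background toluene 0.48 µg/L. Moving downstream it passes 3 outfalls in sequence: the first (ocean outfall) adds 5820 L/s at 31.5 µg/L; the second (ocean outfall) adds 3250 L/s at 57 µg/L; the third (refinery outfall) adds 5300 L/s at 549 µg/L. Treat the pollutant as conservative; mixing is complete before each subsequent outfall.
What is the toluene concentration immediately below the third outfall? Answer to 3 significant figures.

69.0 µg/L

Outfall 1: combined Q = 39220 L/s; C = (33400·0.4800 + 5820·31.50)/39220 = 5.083 µg/L.
Outfall 2: combined Q = 42470 L/s; C = (39220·5.083 + 3250·57.00)/42470 = 9.056 µg/L.
Outfall 3: combined Q = 47770 L/s; C = (42470·9.056 + 5300·549.0)/47770 = 68.96 µg/L.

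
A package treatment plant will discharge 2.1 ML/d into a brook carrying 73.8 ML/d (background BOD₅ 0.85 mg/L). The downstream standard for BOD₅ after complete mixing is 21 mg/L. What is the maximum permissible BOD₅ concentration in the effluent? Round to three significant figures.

729 mg/L

At the limit, (Qr·Cr + Qe·Cₑ)/(Qr + Qe) = 21:
Cₑ = (75.90·21 − 73.80·0.8500) / 2.100 = 729.1 mg/L.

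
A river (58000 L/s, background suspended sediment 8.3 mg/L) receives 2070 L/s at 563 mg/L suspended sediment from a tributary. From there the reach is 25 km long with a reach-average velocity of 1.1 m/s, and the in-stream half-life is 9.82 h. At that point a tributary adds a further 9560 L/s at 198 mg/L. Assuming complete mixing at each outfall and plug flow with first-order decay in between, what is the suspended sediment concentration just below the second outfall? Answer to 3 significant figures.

42.3 mg/L

After mixing, C = (58000·8.300 + 2070·563.0) / 60070 = 1647000/60070 = 27.41 mg/L; combined flow 60070 L/s.
Travel time t = 25·1000 / 1.1 = 22730 s = 6.313 h.
Half-life 9.82 h → k = ln 2 / 9.82 = 0.07059 h⁻¹ = 1.694 d⁻¹.
Applying C = C₀e^(−kt): 27.41 × 0.6404 = 17.56 mg/L.
Second outfall: C = (60070·17.56 + 9560·198.0)/69630 = 42.33 mg/L.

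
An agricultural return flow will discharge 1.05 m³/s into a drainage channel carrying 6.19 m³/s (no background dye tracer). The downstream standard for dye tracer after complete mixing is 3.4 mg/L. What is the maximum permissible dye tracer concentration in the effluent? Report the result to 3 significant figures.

23.4 mg/L

At the limit, (Qr·Cr + Qe·Cₑ)/(Qr + Qe) = 3.4:
Cₑ = (7.240·3.4 − 6.190·0) / 1.050 = 23.44 mg/L.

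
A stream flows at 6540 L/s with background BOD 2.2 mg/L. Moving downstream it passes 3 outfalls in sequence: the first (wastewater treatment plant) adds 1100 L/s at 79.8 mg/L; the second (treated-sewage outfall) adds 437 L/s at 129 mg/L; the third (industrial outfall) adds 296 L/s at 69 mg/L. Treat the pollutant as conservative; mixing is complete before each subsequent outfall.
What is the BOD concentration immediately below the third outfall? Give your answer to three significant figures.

After outfall 1: Q = 6540 + 1100 = 7640 L/s; C = (6540·2.200 + 1100·79.80)/7640 = 13.37 mg/L.
After outfall 2: Q = 7640 + 437.0 = 8077 L/s; C = (7640·13.37 + 437.0·129.0)/8077 = 19.63 mg/L.
After outfall 3: Q = 8077 + 296.0 = 8373 L/s; C = (8077·19.63 + 296.0·69.00)/8373 = 21.37 mg/L.

21.4 mg/L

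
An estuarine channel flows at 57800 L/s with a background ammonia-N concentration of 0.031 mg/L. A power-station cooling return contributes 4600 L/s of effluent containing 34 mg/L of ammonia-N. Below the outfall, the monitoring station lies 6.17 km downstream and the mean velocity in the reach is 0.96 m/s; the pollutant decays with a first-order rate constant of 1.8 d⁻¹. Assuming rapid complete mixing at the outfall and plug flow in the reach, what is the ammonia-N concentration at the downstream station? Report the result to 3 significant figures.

Mass balance: C = (57800·0.03100 + 4600·34.00) / 62400 = 158200/62400 = 2.535 mg/L.
Travel time t = 6.17·1000 / 0.96 = 6427 s = 1.785 h.
First-order decay: C = 2.535·exp(−k·t) = 2.535·0.8747 = 2.217 mg/L.

2.22 mg/L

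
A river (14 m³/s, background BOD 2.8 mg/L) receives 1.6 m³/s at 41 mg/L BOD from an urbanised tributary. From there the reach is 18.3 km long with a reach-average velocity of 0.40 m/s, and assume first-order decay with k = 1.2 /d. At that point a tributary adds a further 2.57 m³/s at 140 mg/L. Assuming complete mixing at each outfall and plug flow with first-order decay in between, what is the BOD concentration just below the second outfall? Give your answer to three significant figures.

Flow-weighted average: C = (14.00·2.800 + 1.600·41.00) / 15.60 = 104.8/15.60 = 6.718 mg/L; combined flow 15.60 m³/s.
Travel time t = 18.3·1000 / 0.40 = 45750 s = 12.71 h.
After decay, C = 6.718 × e^(−kt) = 6.718 × 0.5297 = 3.559 mg/L.
At the second outfall, C = (15.60·3.559 + 2.570·140.0) / (15.60 + 2.570) = 22.86 mg/L.

22.9 mg/L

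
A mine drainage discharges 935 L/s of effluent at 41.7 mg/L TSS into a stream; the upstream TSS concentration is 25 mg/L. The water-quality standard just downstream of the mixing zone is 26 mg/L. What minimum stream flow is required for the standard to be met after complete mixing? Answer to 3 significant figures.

Set C_mix = 26: (Q·25.00 + 935.0·41.70) / (Q + 935.0) = 26
→ Q = 935.0·(41.70 − 26)/(26 − 25.00) = 14680 L/s.

14700 L/s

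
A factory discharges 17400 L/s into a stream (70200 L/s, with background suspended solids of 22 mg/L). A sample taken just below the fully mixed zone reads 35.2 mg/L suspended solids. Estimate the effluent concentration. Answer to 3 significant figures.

88.5 mg/L

Mass balance: 70200·22.00 + 17400·Cₑ = 87600·35.20
→ Cₑ = (87600·35.20 − 70200·22.00) / 17400 = 88.46 mg/L.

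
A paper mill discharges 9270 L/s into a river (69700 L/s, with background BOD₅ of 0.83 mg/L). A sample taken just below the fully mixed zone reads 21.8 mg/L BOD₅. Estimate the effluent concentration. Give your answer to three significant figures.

Mass balance: 69700·0.8300 + 9270·Cₑ = 78970·21.80
→ Cₑ = (78970·21.80 − 69700·0.8300) / 9270 = 179.5 mg/L.

179 mg/L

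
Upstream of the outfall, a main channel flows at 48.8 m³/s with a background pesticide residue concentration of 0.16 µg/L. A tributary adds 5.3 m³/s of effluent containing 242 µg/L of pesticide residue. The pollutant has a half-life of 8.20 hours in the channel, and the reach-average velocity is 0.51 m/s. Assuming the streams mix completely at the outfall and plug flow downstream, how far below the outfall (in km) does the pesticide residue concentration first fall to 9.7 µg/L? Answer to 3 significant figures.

Mass balance: C = (48.80·0.1600 + 5.300·242.0) / 54.10 = 1290/54.10 = 23.85 µg/L.
Half-life 8.20 h → k = ln 2 / 8.20 = 0.08453 h⁻¹ = 2.029 d⁻¹.
Set 23.85·exp(−k·t) = 9.7 → t = ln(23.85/9.7)/k = 38320 s = 10.64 h.
Distance = v·t = 0.51·38320 = 19540 m = 19.54 km.

19.5 km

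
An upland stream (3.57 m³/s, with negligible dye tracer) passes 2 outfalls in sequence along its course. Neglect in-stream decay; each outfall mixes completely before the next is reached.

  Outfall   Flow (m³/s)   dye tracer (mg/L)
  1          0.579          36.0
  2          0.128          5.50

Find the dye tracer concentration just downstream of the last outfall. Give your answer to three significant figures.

Below outfall 1: Q → 4.149 m³/s, C = (3.570·0 + 0.5790·36.00)/4.149 = 5.024 mg/L.
Below outfall 2: Q → 4.277 m³/s, C = (4.149·5.024 + 0.1280·5.500)/4.277 = 5.038 mg/L.

5.04 mg/L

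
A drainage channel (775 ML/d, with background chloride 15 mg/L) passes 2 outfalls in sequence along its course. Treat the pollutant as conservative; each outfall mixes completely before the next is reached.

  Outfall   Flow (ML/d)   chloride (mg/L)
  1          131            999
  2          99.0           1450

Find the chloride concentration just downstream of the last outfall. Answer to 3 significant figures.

Below outfall 1: Q → 906.0 ML/d, C = (775.0·15.00 + 131.0·999.0)/906.0 = 157.3 mg/L.
Below outfall 2: Q → 1005 ML/d, C = (906.0·157.3 + 99.00·1450)/1005 = 284.6 mg/L.

285 mg/L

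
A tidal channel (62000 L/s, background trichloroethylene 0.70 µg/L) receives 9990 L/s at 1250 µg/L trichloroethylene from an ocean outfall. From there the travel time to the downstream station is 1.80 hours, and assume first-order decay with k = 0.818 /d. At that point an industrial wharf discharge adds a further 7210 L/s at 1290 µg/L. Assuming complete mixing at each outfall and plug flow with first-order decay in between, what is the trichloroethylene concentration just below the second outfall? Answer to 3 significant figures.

Conservation of mass: C = (62000·0.7000 + 9990·1250) / 71990 = 12530000/71990 = 174.1 µg/L; combined flow 71990 L/s.
First-order decay: C = 174.1·exp(−k·t) = 174.1·0.9405 = 163.7 µg/L.
At the second outfall, C = (71990·163.7 + 7210·1290) / (71990 + 7210) = 266.2 µg/L.

266 µg/L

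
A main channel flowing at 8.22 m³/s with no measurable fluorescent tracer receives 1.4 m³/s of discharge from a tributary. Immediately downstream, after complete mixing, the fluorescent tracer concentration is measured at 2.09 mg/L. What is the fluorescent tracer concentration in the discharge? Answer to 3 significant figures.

14.4 mg/L

Mass balance: 8.220·0 + 1.400·Cₑ = 9.620·2.090
→ Cₑ = (9.620·2.090 − 8.220·0) / 1.400 = 14.36 mg/L.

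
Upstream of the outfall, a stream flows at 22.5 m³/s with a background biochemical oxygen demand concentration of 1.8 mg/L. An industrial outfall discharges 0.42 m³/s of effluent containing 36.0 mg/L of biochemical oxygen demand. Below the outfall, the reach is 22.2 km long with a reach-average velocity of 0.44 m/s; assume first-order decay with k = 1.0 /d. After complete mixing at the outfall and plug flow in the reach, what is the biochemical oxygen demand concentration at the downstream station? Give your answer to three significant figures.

Flow-weighted average: C = (22.50·1.800 + 0.4200·36.00) / 22.92 = 55.62/22.92 = 2.427 mg/L.
Travel time t = 22.2·1000 / 0.44 = 50450 s = 14.02 h.
After decay, C = 2.427 × e^(−kt) = 2.427 × 0.5577 = 1.353 mg/L.

1.35 mg/L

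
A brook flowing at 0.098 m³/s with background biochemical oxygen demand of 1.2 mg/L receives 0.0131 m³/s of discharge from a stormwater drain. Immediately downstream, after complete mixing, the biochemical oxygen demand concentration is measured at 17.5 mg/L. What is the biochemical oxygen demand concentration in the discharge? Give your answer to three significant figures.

Mass balance: 0.09800·1.200 + 0.01310·Cₑ = 0.1111·17.50
→ Cₑ = (0.1111·17.50 − 0.09800·1.200) / 0.01310 = 139.4 mg/L.

139 mg/L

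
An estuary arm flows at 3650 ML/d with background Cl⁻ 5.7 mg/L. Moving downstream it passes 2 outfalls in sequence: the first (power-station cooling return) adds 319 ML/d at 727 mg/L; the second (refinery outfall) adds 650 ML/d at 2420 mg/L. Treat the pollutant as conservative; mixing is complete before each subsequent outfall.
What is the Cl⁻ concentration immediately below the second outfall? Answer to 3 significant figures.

Outfall 1: combined Q = 3969 ML/d; C = (3650·5.700 + 319.0·727.0)/3969 = 63.67 mg/L.
Outfall 2: combined Q = 4619 ML/d; C = (3969·63.67 + 650.0·2420)/4619 = 395.3 mg/L.

395 mg/L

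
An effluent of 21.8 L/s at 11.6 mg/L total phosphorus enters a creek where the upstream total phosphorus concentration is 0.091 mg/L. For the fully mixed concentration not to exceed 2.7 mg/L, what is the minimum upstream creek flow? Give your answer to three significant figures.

74.4 L/s

Set C_mix = 2.7: (Q·0.09100 + 21.80·11.60) / (Q + 21.80) = 2.7
→ Q = 21.80·(11.60 − 2.7)/(2.7 − 0.09100) = 74.37 L/s.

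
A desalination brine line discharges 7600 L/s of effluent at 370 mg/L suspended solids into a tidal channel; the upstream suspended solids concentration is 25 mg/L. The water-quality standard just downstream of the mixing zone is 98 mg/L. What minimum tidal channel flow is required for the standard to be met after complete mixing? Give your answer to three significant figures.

28300 L/s

Set C_mix = 98: (Q·25.00 + 7600·370.0) / (Q + 7600) = 98
→ Q = 7600·(370.0 − 98)/(98 − 25.00) = 28320 L/s.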